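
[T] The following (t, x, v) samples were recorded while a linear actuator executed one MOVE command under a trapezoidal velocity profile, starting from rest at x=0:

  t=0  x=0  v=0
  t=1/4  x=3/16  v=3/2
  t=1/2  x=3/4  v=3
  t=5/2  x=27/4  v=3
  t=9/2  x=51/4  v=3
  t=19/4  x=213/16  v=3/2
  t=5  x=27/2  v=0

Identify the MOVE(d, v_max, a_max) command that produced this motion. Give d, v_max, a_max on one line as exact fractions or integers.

d=27/2 v_max=3 a_max=6

final state: t=5, x=27/2, v=0 → d = 27/2
a_max = (3/2−0)/(1/4−0) = 6
max v = 3 over t∈[1/2,9/2] → v_max = 3
check: 3·(1/2+4) = 27/2 ✓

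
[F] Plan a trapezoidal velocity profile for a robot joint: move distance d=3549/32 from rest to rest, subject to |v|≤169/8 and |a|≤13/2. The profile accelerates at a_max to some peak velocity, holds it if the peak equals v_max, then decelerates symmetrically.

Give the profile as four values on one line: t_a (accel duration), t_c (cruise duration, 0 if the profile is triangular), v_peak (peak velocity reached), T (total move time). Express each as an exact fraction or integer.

t_a=13/4 t_c=2 v_peak=169/8 T=17/2

(v_max)²/a_max = (169/8)²/(13/2) = 2197/32
3549/32 ≥ 2197/32 so v_max reached
t_a = (169/8)/(13/2) = 13/4; v_peak = 169/8
d_cruise = 3549/32 − 2197/32 = 169/4; t_c = (169/4)/(169/8) = 2
T = 2·13/4 + 2 = 17/2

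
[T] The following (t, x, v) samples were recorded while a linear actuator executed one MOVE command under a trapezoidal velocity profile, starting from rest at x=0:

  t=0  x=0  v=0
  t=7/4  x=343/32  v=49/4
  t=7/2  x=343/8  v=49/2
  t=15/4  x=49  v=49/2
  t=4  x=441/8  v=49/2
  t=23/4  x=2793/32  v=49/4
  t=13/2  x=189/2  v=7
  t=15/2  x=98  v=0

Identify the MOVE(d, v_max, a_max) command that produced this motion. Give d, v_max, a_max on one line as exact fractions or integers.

final state: t=15/2, x=98, v=0 → d = 98
a_max = (49/4−0)/(7/4−0) = 7
max v = 49/2 over t∈[7/2,4] → v_max = 49/2
check: 49/2·(7/2+1/2) = 98 ✓

d=98 v_max=49/2 a_max=7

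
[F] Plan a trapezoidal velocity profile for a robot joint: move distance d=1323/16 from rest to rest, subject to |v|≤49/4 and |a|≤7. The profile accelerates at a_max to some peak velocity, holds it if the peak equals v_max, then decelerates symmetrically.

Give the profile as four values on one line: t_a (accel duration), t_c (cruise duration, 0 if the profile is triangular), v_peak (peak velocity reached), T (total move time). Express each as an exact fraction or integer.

t_a=7/4 t_c=5 v_peak=49/4 T=17/2

v_max²/a_max = (49/4)²/7 = 343/16
1323/16 ≥ 343/16 ⇒ cruise phase
t_a = (49/4)/7 = 7/4; v_peak = 49/4
d_cruise = 1323/16 − 343/16 = 245/4; t_c = (245/4)/(49/4) = 5
T = 2·7/4 + 5 = 17/2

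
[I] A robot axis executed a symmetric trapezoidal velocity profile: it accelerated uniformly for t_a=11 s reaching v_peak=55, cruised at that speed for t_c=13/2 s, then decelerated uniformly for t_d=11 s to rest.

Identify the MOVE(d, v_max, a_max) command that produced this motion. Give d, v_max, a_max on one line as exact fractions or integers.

a_max = 55/11 = 5
d_a = ½·55·11 = 605/2; d_c = 55·13/2 = 715/2
d = 2·605/2 + 715/2 = 1925/2
t_c = 13/2 > 0 ⇒ limit active, v_max = 55

d=1925/2 v_max=55 a_max=5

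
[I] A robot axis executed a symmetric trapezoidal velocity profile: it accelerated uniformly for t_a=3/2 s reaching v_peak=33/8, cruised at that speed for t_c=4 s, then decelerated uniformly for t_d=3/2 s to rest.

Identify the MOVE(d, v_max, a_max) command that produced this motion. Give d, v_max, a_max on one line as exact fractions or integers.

d=363/16 v_max=33/8 a_max=11/4

a_max = (33/8)/(3/2) = 11/4
d_a = ½·33/8·3/2 = 99/32; d_c = 33/8·4 = 33/2
d = 2·99/32 + 33/2 = 363/16
t_c = 4 > 0 so v_max = 33/8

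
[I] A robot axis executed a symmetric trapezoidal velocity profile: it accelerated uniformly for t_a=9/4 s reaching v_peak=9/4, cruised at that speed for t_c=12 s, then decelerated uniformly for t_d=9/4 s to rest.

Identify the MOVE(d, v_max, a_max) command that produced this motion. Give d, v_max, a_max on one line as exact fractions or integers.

d=513/16 v_max=9/4 a_max=1

a_max = (9/4)/(9/4) = 1
d_a = ½·9/4·9/4 = 81/32; d_c = 9/4·12 = 27
d = 2·81/32 + 27 = 513/16
t_c = 12 > 0 ⇒ limit active, v_max = 9/4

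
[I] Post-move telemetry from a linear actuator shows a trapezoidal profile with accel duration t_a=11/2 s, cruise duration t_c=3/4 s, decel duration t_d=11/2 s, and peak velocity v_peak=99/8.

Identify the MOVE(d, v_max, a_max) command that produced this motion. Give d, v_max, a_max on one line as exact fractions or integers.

a_max = (99/8)/(11/2) = 9/4
d_a = ½·99/8·11/2 = 1089/32; d_c = 99/8·3/4 = 297/32
d = 2·1089/32 + 297/32 = 2475/32
t_c = 3/4 > 0 so v_max = 99/8

d=2475/32 v_max=99/8 a_max=9/4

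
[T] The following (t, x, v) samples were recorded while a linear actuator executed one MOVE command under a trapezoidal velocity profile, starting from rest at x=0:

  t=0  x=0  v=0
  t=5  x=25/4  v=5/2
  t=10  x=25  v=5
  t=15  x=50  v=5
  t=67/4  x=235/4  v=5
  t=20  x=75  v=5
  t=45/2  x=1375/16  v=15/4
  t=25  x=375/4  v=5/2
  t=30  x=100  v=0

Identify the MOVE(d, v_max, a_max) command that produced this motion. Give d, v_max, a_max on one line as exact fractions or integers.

final state: t=30, x=100, v=0 → d = 100
a_max = (5/2−0)/(5−0) = 1/2
max v = 5 over t∈[10,20] → v_max = 5
check: 5·(10+10) = 100 ✓

d=100 v_max=5 a_max=1/2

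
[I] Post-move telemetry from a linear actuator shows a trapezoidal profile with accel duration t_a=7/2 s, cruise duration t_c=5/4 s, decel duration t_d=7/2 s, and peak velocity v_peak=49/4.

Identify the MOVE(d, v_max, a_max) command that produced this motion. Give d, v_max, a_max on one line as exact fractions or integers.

a_max = (49/4)/(7/2) = 7/2
d_a = ½·49/4·7/2 = 343/16; d_c = 49/4·5/4 = 245/16
d = 2·343/16 + 245/16 = 931/16
t_c = 5/4 > 0 → v_max = v_peak = 49/4

d=931/16 v_max=49/4 a_max=7/2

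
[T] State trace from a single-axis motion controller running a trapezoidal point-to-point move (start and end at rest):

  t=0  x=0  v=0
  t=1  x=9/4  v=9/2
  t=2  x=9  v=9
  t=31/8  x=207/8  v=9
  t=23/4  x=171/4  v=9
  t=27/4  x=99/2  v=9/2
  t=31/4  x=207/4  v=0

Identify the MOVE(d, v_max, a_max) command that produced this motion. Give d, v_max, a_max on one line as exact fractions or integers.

d=207/4 v_max=9 a_max=9/2

final state: t=31/4, x=207/4, v=0 → d = 207/4
a_max = (9/2−0)/(1−0) = 9/2
max v = 9 over t∈[2,23/4] → v_max = 9
check: 9·(2+15/4) = 207/4 ✓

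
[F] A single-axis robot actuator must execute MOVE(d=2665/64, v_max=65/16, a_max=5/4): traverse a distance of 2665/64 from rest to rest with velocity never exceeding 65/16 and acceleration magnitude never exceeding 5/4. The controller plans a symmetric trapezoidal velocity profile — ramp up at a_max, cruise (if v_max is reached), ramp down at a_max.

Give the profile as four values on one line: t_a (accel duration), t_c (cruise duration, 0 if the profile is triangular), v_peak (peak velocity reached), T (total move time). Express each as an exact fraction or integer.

t_a=13/4 t_c=7 v_peak=65/16 T=27/2

(v_max)²/a_max = (65/16)²/(5/4) = 845/64
2665/64 ≥ 845/64 ⇒ cruise phase
t_a = (65/16)/(5/4) = 13/4; v_peak = 65/16
d_cruise = 2665/64 − 845/64 = 455/16; t_c = (455/16)/(65/16) = 7
T = 2·13/4 + 7 = 27/2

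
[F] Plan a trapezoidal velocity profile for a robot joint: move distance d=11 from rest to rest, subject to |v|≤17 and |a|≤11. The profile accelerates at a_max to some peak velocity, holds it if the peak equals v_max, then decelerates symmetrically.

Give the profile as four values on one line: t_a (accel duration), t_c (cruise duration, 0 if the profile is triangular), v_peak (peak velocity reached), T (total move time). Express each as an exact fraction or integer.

t_a=1 t_c=0 v_peak=11 T=2

vₘ²/aₘ = 17²/11 = 289/11
11 < 289/11 ⇒ no cruise
v_peak = √(11·11) = √121 = 11
t_a = 11/11 = 1; t_c = 0
T = 2·1 = 2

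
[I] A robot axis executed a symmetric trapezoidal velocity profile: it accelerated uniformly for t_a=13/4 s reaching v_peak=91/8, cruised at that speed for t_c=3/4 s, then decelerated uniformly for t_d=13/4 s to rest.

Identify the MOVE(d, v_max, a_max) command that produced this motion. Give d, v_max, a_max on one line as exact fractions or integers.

a_max = (91/8)/(13/4) = 7/2
d_a = ½·91/8·13/4 = 1183/64; d_c = 91/8·3/4 = 273/32
d = 2·1183/64 + 273/32 = 91/2
t_c = 3/4 > 0 ⇒ limit active, v_max = 91/8

d=91/2 v_max=91/8 a_max=7/2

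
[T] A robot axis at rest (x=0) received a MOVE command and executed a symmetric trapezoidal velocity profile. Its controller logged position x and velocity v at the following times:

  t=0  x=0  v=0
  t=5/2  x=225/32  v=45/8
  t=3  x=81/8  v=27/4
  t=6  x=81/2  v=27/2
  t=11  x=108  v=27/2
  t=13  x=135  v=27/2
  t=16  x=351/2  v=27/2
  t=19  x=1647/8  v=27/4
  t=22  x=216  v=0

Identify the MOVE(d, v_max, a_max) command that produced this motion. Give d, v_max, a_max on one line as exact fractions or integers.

d=216 v_max=27/2 a_max=9/4

final state: t=22, x=216, v=0 → d = 216
a_max = (45/8−0)/(5/2−0) = 9/4
max v = 27/2 over t∈[6,16] → v_max = 27/2
check: 27/2·(6+10) = 216 ✓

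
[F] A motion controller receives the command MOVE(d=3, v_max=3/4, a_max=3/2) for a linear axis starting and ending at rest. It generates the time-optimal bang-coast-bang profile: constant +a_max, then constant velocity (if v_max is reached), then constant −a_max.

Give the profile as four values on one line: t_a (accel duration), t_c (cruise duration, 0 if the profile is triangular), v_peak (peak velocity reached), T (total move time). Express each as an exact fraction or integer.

t_a=1/2 t_c=7/2 v_peak=3/4 T=9/2

vₘ²/aₘ = (3/4)²/(3/2) = 3/8
3 ≥ 3/8 so v_max reached
t_a = (3/4)/(3/2) = 1/2; v_peak = 3/4
d_cruise = 3 − 3/8 = 21/8; t_c = (21/8)/(3/4) = 7/2
T = 2·1/2 + 7/2 = 9/2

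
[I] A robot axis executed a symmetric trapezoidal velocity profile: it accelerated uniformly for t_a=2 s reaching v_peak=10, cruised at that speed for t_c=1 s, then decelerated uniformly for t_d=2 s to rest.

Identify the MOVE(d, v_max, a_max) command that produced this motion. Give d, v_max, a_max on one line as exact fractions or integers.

a_max = 10/2 = 5
d_a = ½·10·2 = 10; d_c = 10·1 = 10
d = 2·10 + 10 = 30
t_c = 1 > 0 ⇒ limit active, v_max = 10

d=30 v_max=10 a_max=5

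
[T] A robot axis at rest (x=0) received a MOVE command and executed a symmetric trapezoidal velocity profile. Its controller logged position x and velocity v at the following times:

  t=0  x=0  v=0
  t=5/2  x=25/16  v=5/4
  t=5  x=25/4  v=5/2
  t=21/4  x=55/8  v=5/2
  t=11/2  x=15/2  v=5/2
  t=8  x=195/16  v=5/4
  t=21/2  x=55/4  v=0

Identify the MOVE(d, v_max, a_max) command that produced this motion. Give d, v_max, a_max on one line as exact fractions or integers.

d=55/4 v_max=5/2 a_max=1/2

final state: t=21/2, x=55/4, v=0 → d = 55/4
a_max = (5/4−0)/(5/2−0) = 1/2
max v = 5/2 over t∈[5,11/2] → v_max = 5/2
check: 5/2·(5+1/2) = 55/4 ✓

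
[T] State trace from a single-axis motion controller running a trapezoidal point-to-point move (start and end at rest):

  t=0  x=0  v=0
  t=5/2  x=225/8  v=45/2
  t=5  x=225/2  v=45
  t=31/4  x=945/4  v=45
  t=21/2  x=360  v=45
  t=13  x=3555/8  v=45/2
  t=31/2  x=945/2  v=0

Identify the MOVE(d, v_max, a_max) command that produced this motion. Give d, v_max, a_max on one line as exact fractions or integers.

final state: t=31/2, x=945/2, v=0 → d = 945/2
a_max = (45/2−0)/(5/2−0) = 9
max v = 45 over t∈[5,21/2] → v_max = 45
check: 45·(5+11/2) = 945/2 ✓

d=945/2 v_max=45 a_max=9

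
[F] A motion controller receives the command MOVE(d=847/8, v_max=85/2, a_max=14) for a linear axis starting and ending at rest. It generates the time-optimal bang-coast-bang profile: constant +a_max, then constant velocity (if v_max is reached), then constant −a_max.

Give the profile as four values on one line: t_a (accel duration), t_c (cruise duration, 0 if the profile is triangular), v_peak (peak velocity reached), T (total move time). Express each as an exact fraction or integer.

v_max²/a_max = (85/2)²/14 = 7225/56
847/8 < 7225/56 ⇒ no cruise
v_peak = √(847/8·14) = √(5929/4) = 77/2
t_a = (77/2)/14 = 11/4; t_c = 0
T = 2·11/4 = 11/2

t_a=11/4 t_c=0 v_peak=77/2 T=11/2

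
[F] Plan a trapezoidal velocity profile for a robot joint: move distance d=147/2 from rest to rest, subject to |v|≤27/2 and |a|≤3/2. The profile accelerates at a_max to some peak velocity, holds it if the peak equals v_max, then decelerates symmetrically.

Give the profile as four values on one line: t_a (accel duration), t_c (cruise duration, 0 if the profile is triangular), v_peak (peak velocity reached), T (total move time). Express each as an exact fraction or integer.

v_max²/a_max = (27/2)²/(3/2) = 243/2
147/2 < 243/2 ⇒ no cruise
v_peak = √(147/2·3/2) = √(441/4) = 21/2
t_a = (21/2)/(3/2) = 7; t_c = 0
T = 2·7 = 14

t_a=7 t_c=0 v_peak=21/2 T=14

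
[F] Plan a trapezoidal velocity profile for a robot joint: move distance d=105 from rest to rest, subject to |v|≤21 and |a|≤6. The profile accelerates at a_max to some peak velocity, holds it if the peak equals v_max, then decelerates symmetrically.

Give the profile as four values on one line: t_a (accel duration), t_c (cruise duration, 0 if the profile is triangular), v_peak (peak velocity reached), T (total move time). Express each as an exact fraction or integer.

t_a=7/2 t_c=3/2 v_peak=21 T=17/2

v_max²/a_max = 21²/6 = 147/2
105 ≥ 147/2 so v_max reached
t_a = 21/6 = 7/2; v_peak = 21
d_cruise = 105 − 147/2 = 63/2; t_c = (63/2)/21 = 3/2
T = 2·7/2 + 3/2 = 17/2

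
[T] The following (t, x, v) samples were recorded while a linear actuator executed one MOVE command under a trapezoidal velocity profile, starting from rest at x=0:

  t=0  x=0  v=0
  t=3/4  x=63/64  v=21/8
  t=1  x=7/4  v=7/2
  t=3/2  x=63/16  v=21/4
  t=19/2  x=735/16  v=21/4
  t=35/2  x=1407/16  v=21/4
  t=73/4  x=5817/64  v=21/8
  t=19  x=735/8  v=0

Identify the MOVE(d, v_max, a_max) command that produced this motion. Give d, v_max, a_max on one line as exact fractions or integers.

d=735/8 v_max=21/4 a_max=7/2

final state: t=19, x=735/8, v=0 → d = 735/8
a_max = (21/8−0)/(3/4−0) = 7/2
max v = 21/4 over t∈[3/2,35/2] → v_max = 21/4
check: 21/4·(3/2+16) = 735/8 ✓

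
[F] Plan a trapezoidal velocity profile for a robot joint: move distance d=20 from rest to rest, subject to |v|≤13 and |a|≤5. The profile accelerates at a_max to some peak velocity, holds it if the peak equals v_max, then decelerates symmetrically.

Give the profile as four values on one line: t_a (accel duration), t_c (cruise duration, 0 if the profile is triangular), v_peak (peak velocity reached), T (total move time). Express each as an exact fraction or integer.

t_a=2 t_c=0 v_peak=10 T=4

vₘ²/aₘ = 13²/5 = 169/5
20 < 169/5 so t_c = 0
v_peak = √(20·5) = √100 = 10
t_a = 10/5 = 2; t_c = 0
T = 2·2 = 4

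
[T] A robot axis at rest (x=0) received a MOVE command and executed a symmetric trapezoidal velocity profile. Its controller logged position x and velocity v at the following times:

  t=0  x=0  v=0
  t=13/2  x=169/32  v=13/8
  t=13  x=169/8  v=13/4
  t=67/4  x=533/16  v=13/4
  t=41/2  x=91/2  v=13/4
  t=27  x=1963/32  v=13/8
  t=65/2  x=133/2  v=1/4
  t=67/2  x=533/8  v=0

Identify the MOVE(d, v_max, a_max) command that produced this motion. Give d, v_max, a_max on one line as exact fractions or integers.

final state: t=67/2, x=533/8, v=0 → d = 533/8
a_max = (13/8−0)/(13/2−0) = 1/4
max v = 13/4 over t∈[13,41/2] → v_max = 13/4
check: 13/4·(13+15/2) = 533/8 ✓

d=533/8 v_max=13/4 a_max=1/4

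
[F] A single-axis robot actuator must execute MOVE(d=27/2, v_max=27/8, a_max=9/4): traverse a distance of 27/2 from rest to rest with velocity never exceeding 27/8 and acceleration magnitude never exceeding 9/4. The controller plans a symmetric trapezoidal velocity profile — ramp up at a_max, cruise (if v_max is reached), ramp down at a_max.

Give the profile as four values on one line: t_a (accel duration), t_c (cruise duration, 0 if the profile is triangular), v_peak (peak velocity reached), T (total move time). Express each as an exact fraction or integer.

(v_max)²/a_max = (27/8)²/(9/4) = 81/16
27/2 ≥ 81/16 so v_max reached
t_a = (27/8)/(9/4) = 3/2; v_peak = 27/8
d_cruise = 27/2 − 81/16 = 135/16; t_c = (135/16)/(27/8) = 5/2
T = 2·3/2 + 5/2 = 11/2

t_a=3/2 t_c=5/2 v_peak=27/8 T=11/2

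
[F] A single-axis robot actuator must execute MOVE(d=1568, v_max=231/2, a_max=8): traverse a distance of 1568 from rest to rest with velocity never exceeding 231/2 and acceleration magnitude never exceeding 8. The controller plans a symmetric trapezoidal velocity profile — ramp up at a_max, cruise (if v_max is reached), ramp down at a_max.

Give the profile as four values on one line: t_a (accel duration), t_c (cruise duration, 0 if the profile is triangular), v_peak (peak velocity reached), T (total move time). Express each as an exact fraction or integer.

v_max²/a_max = (231/2)²/8 = 53361/32
1568 < 53361/32 so t_c = 0
v_peak = √(1568·8) = √12544 = 112
t_a = 112/8 = 14; t_c = 0
T = 2·14 = 28

t_a=14 t_c=0 v_peak=112 T=28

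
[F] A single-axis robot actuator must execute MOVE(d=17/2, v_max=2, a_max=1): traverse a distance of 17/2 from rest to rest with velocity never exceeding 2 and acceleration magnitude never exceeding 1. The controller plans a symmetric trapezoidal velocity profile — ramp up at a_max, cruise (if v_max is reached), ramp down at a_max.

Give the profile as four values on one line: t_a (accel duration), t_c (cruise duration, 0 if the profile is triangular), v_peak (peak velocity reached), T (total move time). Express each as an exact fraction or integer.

t_a=2 t_c=9/4 v_peak=2 T=25/4

(v_max)²/a_max = 2²/1 = 4
17/2 ≥ 4 so v_max reached
t_a = 2/1 = 2; v_peak = 2
d_cruise = 17/2 − 4 = 9/2; t_c = (9/2)/2 = 9/4
T = 2·2 + 9/4 = 25/4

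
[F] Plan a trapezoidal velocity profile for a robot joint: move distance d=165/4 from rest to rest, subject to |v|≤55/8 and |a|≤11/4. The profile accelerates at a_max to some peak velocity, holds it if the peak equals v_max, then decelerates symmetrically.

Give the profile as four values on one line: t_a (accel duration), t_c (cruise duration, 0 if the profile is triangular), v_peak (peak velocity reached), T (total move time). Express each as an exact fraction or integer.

t_a=5/2 t_c=7/2 v_peak=55/8 T=17/2

v_max²/a_max = (55/8)²/(11/4) = 275/16
165/4 ≥ 275/16 so v_max reached
t_a = (55/8)/(11/4) = 5/2; v_peak = 55/8
d_cruise = 165/4 − 275/16 = 385/16; t_c = (385/16)/(55/8) = 7/2
T = 2·5/2 + 7/2 = 17/2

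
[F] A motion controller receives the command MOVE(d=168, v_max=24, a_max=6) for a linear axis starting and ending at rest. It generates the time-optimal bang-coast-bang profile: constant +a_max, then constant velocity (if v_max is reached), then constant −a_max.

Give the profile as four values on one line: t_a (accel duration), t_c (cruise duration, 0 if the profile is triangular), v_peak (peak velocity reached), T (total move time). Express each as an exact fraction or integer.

v_max²/a_max = 24²/6 = 96
168 ≥ 96 → trapezoidal
t_a = 24/6 = 4; v_peak = 24
d_cruise = 168 − 96 = 72; t_c = 72/24 = 3
T = 2·4 + 3 = 11

t_a=4 t_c=3 v_peak=24 T=11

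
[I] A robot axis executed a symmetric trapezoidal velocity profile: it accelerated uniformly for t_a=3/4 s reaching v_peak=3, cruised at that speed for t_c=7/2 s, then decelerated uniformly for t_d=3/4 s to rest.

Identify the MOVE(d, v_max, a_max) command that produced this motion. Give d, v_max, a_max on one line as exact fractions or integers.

d=51/4 v_max=3 a_max=4

a_max = 3/(3/4) = 4
d_a = ½·3·3/4 = 9/8; d_c = 3·7/2 = 21/2
d = 2·9/8 + 21/2 = 51/4
t_c = 7/2 > 0 so v_max = 3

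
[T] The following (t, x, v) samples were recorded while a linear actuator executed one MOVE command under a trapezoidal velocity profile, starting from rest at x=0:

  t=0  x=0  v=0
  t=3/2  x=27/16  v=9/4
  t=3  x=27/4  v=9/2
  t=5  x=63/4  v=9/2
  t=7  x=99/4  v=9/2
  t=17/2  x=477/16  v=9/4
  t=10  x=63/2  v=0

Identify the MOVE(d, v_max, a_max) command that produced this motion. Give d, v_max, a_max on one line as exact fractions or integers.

d=63/2 v_max=9/2 a_max=3/2

final state: t=10, x=63/2, v=0 → d = 63/2
a_max = (9/4−0)/(3/2−0) = 3/2
max v = 9/2 over t∈[3,7] → v_max = 9/2
check: 9/2·(3+4) = 63/2 ✓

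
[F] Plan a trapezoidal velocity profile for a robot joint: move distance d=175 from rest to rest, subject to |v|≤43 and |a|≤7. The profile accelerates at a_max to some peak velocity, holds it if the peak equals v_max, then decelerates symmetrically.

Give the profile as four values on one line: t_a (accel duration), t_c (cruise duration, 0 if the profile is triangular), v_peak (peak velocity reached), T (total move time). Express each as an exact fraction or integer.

v_max²/a_max = 43²/7 = 1849/7
175 < 1849/7 → triangular
v_peak = √(175·7) = √1225 = 35
t_a = 35/7 = 5; t_c = 0
T = 2·5 = 10

t_a=5 t_c=0 v_peak=35 T=10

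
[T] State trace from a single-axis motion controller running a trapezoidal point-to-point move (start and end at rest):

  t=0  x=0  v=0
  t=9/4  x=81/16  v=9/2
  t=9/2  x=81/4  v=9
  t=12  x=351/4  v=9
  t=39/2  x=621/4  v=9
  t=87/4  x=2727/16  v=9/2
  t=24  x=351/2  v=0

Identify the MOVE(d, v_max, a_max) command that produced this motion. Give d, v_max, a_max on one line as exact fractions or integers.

d=351/2 v_max=9 a_max=2

final state: t=24, x=351/2, v=0 → d = 351/2
a_max = (9/2−0)/(9/4−0) = 2
max v = 9 over t∈[9/2,39/2] → v_max = 9
check: 9·(9/2+15) = 351/2 ✓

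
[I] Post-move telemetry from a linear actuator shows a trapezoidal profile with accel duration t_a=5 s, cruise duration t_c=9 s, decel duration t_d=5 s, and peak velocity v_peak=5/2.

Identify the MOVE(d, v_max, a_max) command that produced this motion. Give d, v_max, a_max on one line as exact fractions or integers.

a_max = (5/2)/5 = 1/2
d_a = ½·5/2·5 = 25/4; d_c = 5/2·9 = 45/2
d = 2·25/4 + 45/2 = 35
t_c = 9 > 0 ⇒ limit active, v_max = 5/2

d=35 v_max=5/2 a_max=1/2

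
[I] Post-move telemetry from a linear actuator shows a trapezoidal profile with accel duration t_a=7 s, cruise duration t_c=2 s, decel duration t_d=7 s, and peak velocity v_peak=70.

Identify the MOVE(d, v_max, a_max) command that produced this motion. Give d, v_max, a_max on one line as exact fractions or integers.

a_max = 70/7 = 10
d_a = ½·70·7 = 245; d_c = 70·2 = 140
d = 2·245 + 140 = 630
t_c = 2 > 0 so v_max = 70

d=630 v_max=70 a_max=10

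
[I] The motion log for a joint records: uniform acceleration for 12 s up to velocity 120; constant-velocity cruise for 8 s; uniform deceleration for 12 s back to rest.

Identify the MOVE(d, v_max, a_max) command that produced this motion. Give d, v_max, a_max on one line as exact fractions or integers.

d=2400 v_max=120 a_max=10

a_max = 120/12 = 10
d_a = ½·120·12 = 720; d_c = 120·8 = 960
d = 2·720 + 960 = 2400
t_c = 8 > 0 ⇒ limit active, v_max = 120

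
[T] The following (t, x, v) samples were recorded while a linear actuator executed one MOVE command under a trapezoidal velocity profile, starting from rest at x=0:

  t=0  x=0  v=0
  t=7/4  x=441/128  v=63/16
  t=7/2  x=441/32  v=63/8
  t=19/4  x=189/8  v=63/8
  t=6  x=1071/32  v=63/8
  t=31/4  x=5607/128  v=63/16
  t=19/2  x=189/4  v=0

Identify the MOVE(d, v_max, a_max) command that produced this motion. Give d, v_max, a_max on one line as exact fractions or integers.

final state: t=19/2, x=189/4, v=0 → d = 189/4
a_max = (63/16−0)/(7/4−0) = 9/4
max v = 63/8 over t∈[7/2,6] → v_max = 63/8
check: 63/8·(7/2+5/2) = 189/4 ✓

d=189/4 v_max=63/8 a_max=9/4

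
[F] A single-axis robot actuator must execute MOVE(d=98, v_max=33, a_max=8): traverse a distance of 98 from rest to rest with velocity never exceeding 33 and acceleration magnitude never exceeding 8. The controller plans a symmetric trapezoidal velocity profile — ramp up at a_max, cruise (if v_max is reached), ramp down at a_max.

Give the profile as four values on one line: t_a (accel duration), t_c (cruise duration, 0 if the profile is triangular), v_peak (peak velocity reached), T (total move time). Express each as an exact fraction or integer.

t_a=7/2 t_c=0 v_peak=28 T=7

v_max²/a_max = 33²/8 = 1089/8
98 < 1089/8 so t_c = 0
v_peak = √(98·8) = √784 = 28
t_a = 28/8 = 7/2; t_c = 0
T = 2·7/2 = 7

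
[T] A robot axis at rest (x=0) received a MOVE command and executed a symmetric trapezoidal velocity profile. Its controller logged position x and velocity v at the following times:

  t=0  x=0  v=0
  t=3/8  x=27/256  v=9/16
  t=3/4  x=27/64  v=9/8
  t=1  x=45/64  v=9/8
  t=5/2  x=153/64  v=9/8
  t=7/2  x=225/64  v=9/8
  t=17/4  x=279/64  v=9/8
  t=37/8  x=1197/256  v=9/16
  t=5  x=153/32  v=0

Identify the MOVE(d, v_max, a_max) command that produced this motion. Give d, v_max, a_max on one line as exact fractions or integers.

final state: t=5, x=153/32, v=0 → d = 153/32
a_max = (9/16−0)/(3/8−0) = 3/2
max v = 9/8 over t∈[3/4,17/4] → v_max = 9/8
check: 9/8·(3/4+7/2) = 153/32 ✓

d=153/32 v_max=9/8 a_max=3/2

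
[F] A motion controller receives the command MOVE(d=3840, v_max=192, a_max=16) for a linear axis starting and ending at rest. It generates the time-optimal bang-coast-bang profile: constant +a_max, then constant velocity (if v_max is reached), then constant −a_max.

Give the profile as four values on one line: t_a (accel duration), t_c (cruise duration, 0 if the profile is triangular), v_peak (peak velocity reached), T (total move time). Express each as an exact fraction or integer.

vₘ²/aₘ = 192²/16 = 2304
3840 ≥ 2304 ⇒ cruise phase
t_a = 192/16 = 12; v_peak = 192
d_cruise = 3840 − 2304 = 1536; t_c = 1536/192 = 8
T = 2·12 + 8 = 32

t_a=12 t_c=8 v_peak=192 T=32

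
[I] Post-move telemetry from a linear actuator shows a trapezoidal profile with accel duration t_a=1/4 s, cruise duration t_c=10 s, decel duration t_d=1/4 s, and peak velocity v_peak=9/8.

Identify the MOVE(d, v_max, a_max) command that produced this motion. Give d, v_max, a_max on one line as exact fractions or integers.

d=369/32 v_max=9/8 a_max=9/2

a_max = (9/8)/(1/4) = 9/2
d_a = ½·9/8·1/4 = 9/64; d_c = 9/8·10 = 45/4
d = 2·9/64 + 45/4 = 369/32
t_c = 10 > 0 ⇒ limit active, v_max = 9/8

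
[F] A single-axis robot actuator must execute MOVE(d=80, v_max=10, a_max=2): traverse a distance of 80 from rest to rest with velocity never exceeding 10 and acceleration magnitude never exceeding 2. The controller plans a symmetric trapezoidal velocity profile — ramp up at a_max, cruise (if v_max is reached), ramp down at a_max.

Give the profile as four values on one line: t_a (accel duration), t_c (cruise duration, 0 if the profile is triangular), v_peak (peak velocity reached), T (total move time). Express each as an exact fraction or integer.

t_a=5 t_c=3 v_peak=10 T=13

(v_max)²/a_max = 10²/2 = 50
80 ≥ 50 ⇒ cruise phase
t_a = 10/2 = 5; v_peak = 10
d_cruise = 80 − 50 = 30; t_c = 30/10 = 3
T = 2·5 + 3 = 13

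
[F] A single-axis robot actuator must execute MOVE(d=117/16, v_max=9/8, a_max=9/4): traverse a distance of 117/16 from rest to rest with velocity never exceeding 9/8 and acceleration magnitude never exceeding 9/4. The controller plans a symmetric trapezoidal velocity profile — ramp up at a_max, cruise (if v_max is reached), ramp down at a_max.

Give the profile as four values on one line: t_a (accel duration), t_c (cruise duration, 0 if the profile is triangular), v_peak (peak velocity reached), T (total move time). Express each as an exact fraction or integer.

t_a=1/2 t_c=6 v_peak=9/8 T=7

(v_max)²/a_max = (9/8)²/(9/4) = 9/16
117/16 ≥ 9/16 so v_max reached
t_a = (9/8)/(9/4) = 1/2; v_peak = 9/8
d_cruise = 117/16 − 9/16 = 27/4; t_c = (27/4)/(9/8) = 6
T = 2·1/2 + 6 = 7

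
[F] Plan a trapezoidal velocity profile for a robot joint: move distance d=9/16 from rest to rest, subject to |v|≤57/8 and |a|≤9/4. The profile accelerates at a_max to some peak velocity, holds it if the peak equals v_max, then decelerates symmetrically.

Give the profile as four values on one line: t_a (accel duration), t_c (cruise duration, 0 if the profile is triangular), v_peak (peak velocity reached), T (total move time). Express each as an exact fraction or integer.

t_a=1/2 t_c=0 v_peak=9/8 T=1

v_max²/a_max = (57/8)²/(9/4) = 361/16
9/16 < 361/16 → triangular
v_peak = √(9/16·9/4) = √(81/64) = 9/8
t_a = (9/8)/(9/4) = 1/2; t_c = 0
T = 2·1/2 = 1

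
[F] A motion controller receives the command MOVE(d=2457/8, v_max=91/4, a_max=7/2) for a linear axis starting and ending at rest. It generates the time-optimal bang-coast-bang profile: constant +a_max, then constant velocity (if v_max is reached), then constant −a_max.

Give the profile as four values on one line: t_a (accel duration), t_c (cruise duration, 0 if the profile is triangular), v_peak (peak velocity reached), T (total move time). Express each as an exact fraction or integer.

(v_max)²/a_max = (91/4)²/(7/2) = 1183/8
2457/8 ≥ 1183/8 → trapezoidal
t_a = (91/4)/(7/2) = 13/2; v_peak = 91/4
d_cruise = 2457/8 − 1183/8 = 637/4; t_c = (637/4)/(91/4) = 7
T = 2·13/2 + 7 = 20

t_a=13/2 t_c=7 v_peak=91/4 T=20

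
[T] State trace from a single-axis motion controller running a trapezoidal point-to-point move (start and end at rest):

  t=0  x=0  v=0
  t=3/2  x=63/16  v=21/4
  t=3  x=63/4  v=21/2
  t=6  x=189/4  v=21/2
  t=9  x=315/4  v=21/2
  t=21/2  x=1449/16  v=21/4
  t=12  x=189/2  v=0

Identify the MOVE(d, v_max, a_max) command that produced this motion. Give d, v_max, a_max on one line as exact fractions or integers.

d=189/2 v_max=21/2 a_max=7/2

final state: t=12, x=189/2, v=0 → d = 189/2
a_max = (21/4−0)/(3/2−0) = 7/2
max v = 21/2 over t∈[3,9] → v_max = 21/2
check: 21/2·(3+6) = 189/2 ✓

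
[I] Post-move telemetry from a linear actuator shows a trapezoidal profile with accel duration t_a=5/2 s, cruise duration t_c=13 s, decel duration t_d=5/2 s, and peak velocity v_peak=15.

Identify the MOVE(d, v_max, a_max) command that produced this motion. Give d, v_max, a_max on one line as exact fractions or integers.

d=465/2 v_max=15 a_max=6

a_max = 15/(5/2) = 6
d_a = ½·15·5/2 = 75/4; d_c = 15·13 = 195
d = 2·75/4 + 195 = 465/2
t_c = 13 > 0 so v_max = 15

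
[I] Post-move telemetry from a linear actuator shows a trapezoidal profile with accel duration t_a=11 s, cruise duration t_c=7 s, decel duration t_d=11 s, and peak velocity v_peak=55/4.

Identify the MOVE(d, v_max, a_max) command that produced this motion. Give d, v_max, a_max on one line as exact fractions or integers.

a_max = (55/4)/11 = 5/4
d_a = ½·55/4·11 = 605/8; d_c = 55/4·7 = 385/4
d = 2·605/8 + 385/4 = 495/2
t_c = 7 > 0 so v_max = 55/4

d=495/2 v_max=55/4 a_max=5/4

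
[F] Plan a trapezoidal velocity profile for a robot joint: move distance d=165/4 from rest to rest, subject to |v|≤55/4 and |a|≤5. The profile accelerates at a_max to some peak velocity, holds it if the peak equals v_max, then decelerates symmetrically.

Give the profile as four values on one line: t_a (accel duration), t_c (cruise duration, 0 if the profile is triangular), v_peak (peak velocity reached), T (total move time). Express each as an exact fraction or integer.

v_max²/a_max = (55/4)²/5 = 605/16
165/4 ≥ 605/16 ⇒ cruise phase
t_a = (55/4)/5 = 11/4; v_peak = 55/4
d_cruise = 165/4 − 605/16 = 55/16; t_c = (55/16)/(55/4) = 1/4
T = 2·11/4 + 1/4 = 23/4

t_a=11/4 t_c=1/4 v_peak=55/4 T=23/4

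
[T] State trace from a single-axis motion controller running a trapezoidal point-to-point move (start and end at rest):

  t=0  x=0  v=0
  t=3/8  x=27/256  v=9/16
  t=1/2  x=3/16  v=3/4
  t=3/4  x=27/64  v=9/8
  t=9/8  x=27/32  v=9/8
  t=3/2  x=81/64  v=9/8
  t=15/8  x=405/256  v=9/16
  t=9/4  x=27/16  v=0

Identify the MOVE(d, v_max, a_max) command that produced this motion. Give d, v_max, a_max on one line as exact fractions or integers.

d=27/16 v_max=9/8 a_max=3/2

final state: t=9/4, x=27/16, v=0 → d = 27/16
a_max = (9/16−0)/(3/8−0) = 3/2
max v = 9/8 over t∈[3/4,3/2] → v_max = 9/8
check: 9/8·(3/4+3/4) = 27/16 ✓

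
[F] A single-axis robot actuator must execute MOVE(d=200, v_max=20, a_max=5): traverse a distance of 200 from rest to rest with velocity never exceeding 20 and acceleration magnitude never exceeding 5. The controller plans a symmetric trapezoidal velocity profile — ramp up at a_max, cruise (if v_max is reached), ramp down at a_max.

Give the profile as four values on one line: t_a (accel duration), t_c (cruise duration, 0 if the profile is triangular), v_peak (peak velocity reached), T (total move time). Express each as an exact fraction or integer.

t_a=4 t_c=6 v_peak=20 T=14

vₘ²/aₘ = 20²/5 = 80
200 ≥ 80 → trapezoidal
t_a = 20/5 = 4; v_peak = 20
d_cruise = 200 − 80 = 120; t_c = 120/20 = 6
T = 2·4 + 6 = 14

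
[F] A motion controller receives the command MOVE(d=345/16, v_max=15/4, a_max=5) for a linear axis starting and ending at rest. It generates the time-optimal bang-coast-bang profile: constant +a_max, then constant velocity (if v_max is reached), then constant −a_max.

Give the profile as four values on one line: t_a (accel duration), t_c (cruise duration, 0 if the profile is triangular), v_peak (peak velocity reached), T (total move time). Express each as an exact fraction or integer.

v_max²/a_max = (15/4)²/5 = 45/16
345/16 ≥ 45/16 so v_max reached
t_a = (15/4)/5 = 3/4; v_peak = 15/4
d_cruise = 345/16 − 45/16 = 75/4; t_c = (75/4)/(15/4) = 5
T = 2·3/4 + 5 = 13/2

t_a=3/4 t_c=5 v_peak=15/4 T=13/2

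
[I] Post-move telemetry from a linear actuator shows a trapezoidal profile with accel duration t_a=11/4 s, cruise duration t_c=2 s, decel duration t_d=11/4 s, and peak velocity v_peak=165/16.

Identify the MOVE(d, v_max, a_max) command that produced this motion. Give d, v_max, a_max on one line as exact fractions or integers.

d=3135/64 v_max=165/16 a_max=15/4

a_max = (165/16)/(11/4) = 15/4
d_a = ½·165/16·11/4 = 1815/128; d_c = 165/16·2 = 165/8
d = 2·1815/128 + 165/8 = 3135/64
t_c = 2 > 0 → v_max = v_peak = 165/16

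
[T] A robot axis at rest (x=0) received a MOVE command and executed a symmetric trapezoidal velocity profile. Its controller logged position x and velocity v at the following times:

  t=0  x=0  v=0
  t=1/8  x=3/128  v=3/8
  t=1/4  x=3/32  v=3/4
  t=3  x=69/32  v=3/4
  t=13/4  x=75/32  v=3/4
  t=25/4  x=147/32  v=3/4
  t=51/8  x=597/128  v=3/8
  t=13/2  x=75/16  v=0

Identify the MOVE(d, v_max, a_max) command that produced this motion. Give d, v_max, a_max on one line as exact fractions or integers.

final state: t=13/2, x=75/16, v=0 → d = 75/16
a_max = (3/8−0)/(1/8−0) = 3
max v = 3/4 over t∈[1/4,25/4] → v_max = 3/4
check: 3/4·(1/4+6) = 75/16 ✓

d=75/16 v_max=3/4 a_max=3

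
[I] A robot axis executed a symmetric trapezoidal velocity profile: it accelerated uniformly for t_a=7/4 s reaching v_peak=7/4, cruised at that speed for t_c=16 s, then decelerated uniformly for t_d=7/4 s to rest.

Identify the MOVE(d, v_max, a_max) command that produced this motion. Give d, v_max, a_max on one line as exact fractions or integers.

a_max = (7/4)/(7/4) = 1
d_a = ½·7/4·7/4 = 49/32; d_c = 7/4·16 = 28
d = 2·49/32 + 28 = 497/16
t_c = 16 > 0 → v_max = v_peak = 7/4

d=497/16 v_max=7/4 a_max=1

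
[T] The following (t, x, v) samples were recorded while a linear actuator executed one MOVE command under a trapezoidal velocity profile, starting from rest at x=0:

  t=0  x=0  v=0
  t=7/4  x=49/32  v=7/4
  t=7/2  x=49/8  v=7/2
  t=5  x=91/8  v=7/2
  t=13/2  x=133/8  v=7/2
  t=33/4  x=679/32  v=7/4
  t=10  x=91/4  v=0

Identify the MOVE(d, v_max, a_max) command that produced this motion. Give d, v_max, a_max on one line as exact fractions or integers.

final state: t=10, x=91/4, v=0 → d = 91/4
a_max = (7/4−0)/(7/4−0) = 1
max v = 7/2 over t∈[7/2,13/2] → v_max = 7/2
check: 7/2·(7/2+3) = 91/4 ✓

d=91/4 v_max=7/2 a_max=1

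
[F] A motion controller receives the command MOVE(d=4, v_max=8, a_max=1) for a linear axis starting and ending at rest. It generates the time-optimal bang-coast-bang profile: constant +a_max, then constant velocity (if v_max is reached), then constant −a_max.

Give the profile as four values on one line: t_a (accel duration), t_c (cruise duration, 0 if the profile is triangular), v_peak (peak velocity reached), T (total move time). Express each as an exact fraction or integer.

(v_max)²/a_max = 8²/1 = 64
4 < 64 → triangular
v_peak = √(4·1) = √4 = 2
t_a = 2/1 = 2; t_c = 0
T = 2·2 = 4

t_a=2 t_c=0 v_peak=2 T=4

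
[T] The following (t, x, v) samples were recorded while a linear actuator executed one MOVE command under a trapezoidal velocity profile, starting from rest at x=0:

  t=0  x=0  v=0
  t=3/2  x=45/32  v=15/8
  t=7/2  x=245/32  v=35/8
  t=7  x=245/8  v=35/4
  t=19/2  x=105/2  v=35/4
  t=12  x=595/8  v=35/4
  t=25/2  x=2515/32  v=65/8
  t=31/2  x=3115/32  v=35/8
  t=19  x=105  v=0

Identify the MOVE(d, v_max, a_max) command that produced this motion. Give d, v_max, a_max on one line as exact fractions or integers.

d=105 v_max=35/4 a_max=5/4

final state: t=19, x=105, v=0 → d = 105
a_max = (15/8−0)/(3/2−0) = 5/4
max v = 35/4 over t∈[7,12] → v_max = 35/4
check: 35/4·(7+5) = 105 ✓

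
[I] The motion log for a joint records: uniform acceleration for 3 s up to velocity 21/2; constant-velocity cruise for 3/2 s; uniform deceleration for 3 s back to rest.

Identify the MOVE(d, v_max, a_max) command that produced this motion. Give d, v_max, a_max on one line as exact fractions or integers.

d=189/4 v_max=21/2 a_max=7/2

a_max = (21/2)/3 = 7/2
d_a = ½·21/2·3 = 63/4; d_c = 21/2·3/2 = 63/4
d = 2·63/4 + 63/4 = 189/4
t_c = 3/2 > 0 so v_max = 21/2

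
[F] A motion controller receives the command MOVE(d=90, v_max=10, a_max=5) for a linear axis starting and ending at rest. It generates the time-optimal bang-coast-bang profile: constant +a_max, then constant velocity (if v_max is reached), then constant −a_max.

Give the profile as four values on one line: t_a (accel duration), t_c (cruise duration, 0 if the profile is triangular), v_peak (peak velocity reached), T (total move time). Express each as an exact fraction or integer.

(v_max)²/a_max = 10²/5 = 20
90 ≥ 20 ⇒ cruise phase
t_a = 10/5 = 2; v_peak = 10
d_cruise = 90 − 20 = 70; t_c = 70/10 = 7
T = 2·2 + 7 = 11

t_a=2 t_c=7 v_peak=10 T=11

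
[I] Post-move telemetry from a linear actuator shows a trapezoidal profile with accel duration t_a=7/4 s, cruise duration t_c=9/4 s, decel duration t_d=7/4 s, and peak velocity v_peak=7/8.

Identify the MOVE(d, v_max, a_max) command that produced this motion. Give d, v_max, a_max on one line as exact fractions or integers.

a_max = (7/8)/(7/4) = 1/2
d_a = ½·7/8·7/4 = 49/64; d_c = 7/8·9/4 = 63/32
d = 2·49/64 + 63/32 = 7/2
t_c = 9/4 > 0 → v_max = v_peak = 7/8

d=7/2 v_max=7/8 a_max=1/2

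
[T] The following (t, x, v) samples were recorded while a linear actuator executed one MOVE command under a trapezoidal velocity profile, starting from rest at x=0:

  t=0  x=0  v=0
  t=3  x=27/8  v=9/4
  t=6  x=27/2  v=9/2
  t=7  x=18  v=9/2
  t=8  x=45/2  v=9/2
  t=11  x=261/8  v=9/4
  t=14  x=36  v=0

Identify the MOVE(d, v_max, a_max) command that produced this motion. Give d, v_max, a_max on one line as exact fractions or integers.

final state: t=14, x=36, v=0 → d = 36
a_max = (9/4−0)/(3−0) = 3/4
max v = 9/2 over t∈[6,8] → v_max = 9/2
check: 9/2·(6+2) = 36 ✓

d=36 v_max=9/2 a_max=3/4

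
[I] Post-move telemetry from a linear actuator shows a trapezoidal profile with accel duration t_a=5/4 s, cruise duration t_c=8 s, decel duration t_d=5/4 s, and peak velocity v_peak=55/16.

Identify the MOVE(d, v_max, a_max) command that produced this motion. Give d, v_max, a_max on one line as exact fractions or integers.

d=2035/64 v_max=55/16 a_max=11/4

a_max = (55/16)/(5/4) = 11/4
d_a = ½·55/16·5/4 = 275/128; d_c = 55/16·8 = 55/2
d = 2·275/128 + 55/2 = 2035/64
t_c = 8 > 0 ⇒ limit active, v_max = 55/16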